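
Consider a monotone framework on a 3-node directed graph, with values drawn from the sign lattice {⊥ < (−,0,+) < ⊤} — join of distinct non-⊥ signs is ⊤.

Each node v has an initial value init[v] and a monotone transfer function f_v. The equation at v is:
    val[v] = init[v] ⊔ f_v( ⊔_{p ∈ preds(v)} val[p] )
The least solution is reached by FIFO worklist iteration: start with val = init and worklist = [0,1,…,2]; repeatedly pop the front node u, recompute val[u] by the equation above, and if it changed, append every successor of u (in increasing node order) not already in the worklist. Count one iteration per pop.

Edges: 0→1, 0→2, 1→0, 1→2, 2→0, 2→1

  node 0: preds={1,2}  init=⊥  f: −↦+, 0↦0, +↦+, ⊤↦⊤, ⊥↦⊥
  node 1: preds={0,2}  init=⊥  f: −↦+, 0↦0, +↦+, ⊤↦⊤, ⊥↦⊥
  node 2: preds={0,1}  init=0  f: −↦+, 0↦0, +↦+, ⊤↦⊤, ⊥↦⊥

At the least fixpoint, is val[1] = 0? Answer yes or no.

Trace (4 dequeues):
  [1] u=0 | in 0 | out 0 | prev ⊥ | push {}
  [2] u=1 | in 0 | out 0 | prev ⊥ | push {0}
  [3] u=2 | in 0 | out 0 | ==
  [4] u=0 | in 0 | out 0 | ==

Converged values:
  [0] 0
  [1] 0
  [2] 0

yes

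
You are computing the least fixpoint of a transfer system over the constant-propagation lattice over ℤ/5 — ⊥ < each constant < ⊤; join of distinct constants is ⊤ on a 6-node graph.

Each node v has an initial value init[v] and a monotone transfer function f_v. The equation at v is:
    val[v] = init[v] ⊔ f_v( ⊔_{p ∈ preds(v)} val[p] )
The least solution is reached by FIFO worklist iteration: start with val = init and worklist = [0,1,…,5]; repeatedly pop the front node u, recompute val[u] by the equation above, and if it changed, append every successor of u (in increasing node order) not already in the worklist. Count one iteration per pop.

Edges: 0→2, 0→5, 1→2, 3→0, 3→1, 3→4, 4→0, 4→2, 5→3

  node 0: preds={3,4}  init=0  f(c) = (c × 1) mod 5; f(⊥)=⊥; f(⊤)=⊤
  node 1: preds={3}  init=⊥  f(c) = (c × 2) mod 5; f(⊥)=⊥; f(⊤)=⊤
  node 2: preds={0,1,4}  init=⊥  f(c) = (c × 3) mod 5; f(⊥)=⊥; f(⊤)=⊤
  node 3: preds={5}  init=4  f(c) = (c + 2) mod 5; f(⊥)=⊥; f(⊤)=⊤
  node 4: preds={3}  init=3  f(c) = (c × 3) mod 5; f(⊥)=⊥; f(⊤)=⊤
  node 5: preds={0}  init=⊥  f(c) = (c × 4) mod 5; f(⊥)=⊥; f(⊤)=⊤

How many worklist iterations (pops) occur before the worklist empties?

Worklist (13 pops):
  #1 pop 0: in=⊤ → ⊤ (was 0); enqueue []
  #2 pop 1: in=4 → 3 (was ⊥); enqueue []
  #3 pop 2: in=⊤ → ⊤ (was ⊥); enqueue []
  #4 pop 3: in=⊥ → 4 (no change)
  #5 pop 4: in=4 → ⊤ (was 3); enqueue [0,2]
  #6 pop 5: in=⊤ → ⊤ (was ⊥); enqueue [3]
  #7 pop 0: in=⊤ → ⊤ (no change)
  #8 pop 2: in=⊤ → ⊤ (no change)
  #9 pop 3: in=⊤ → ⊤ (was 4); enqueue [0,1,4]
  #10 pop 0: in=⊤ → ⊤ (no change)
  #11 pop 1: in=⊤ → ⊤ (was 3); enqueue [2]
  #12 pop 4: in=⊤ → ⊤ (no change)
  #13 pop 2: in=⊤ → ⊤ (no change)

Fixpoint:
  val[0] = ⊤
  val[1] = ⊤
  val[2] = ⊤
  val[3] = ⊤
  val[4] = ⊤
  val[5] = ⊤

13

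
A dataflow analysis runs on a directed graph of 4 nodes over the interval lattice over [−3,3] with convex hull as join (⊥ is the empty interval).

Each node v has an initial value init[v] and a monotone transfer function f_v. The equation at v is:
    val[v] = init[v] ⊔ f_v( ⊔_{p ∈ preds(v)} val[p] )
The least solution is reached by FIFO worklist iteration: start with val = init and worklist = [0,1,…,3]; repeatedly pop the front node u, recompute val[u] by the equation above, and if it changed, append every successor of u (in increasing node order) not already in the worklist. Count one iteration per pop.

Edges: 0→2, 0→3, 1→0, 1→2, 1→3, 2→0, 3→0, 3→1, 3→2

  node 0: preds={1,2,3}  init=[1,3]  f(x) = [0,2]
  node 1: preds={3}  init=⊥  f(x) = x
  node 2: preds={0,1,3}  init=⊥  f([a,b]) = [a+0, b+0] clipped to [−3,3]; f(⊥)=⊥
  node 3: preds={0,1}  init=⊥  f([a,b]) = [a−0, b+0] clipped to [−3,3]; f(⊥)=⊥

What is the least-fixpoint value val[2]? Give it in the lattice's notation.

Iteration log — 9 steps:
  step 1. node 0  ⊔preds=⊥  new=[0,3]  old=[1,3]  +wl: 
  step 2. node 1  ⊔preds=⊥  new=⊥  stable
  step 3. node 2  ⊔preds=[0,3]  new=[0,3]  old=⊥  +wl: 0
  step 4. node 3  ⊔preds=[0,3]  new=[0,3]  old=⊥  +wl: 1,2
  step 5. node 0  ⊔preds=[0,3]  new=[0,3]  stable
  step 6. node 1  ⊔preds=[0,3]  new=[0,3]  old=⊥  +wl: 0,3
  step 7. node 2  ⊔preds=[0,3]  new=[0,3]  stable
  step 8. node 0  ⊔preds=[0,3]  new=[0,3]  stable
  step 9. node 3  ⊔preds=[0,3]  new=[0,3]  stable

Least fixpoint reached:
  node 0: [0,3]
  node 1: [0,3]
  node 2: [0,3]
  node 3: [0,3]

[0,3]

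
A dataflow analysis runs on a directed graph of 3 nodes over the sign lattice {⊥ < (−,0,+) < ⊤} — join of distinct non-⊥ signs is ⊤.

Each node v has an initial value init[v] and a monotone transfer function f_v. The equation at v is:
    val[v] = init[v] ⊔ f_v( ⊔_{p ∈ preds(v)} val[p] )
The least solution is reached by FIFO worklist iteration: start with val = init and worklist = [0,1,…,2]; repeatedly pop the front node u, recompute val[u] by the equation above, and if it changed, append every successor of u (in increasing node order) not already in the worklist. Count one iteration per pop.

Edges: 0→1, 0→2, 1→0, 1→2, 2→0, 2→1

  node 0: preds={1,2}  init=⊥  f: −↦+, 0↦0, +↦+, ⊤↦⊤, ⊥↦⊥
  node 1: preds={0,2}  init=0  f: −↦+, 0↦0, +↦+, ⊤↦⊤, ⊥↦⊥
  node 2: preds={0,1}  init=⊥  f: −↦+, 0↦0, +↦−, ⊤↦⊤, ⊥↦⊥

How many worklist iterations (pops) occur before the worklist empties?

5

Iteration log — 5 steps:
  step 1. node 0  ⊔preds=0  new=0  old=⊥  +wl: 
  step 2. node 1  ⊔preds=0  new=0  stable
  step 3. node 2  ⊔preds=0  new=0  old=⊥  +wl: 0,1
  step 4. node 0  ⊔preds=0  new=0  stable
  step 5. node 1  ⊔preds=0  new=0  stable

Least fixpoint reached:
  node 0: 0
  node 1: 0
  node 2: 0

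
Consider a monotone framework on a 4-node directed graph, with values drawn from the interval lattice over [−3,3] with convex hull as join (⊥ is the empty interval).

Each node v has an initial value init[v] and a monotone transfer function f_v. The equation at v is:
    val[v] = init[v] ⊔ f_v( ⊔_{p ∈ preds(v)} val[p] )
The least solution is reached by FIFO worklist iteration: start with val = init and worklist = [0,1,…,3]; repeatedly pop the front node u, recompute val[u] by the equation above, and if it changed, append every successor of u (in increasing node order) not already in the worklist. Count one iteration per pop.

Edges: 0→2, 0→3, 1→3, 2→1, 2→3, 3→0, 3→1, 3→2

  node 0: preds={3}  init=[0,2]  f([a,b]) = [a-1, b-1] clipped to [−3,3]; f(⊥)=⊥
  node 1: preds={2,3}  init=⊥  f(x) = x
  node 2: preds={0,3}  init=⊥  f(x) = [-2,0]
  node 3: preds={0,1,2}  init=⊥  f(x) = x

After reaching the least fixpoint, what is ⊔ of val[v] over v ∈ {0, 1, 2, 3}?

Worklist (12 pops):
  #1 pop 0: in=⊥ → [0,2] (no change)
  #2 pop 1: in=⊥ → ⊥ (no change)
  #3 pop 2: in=[0,2] → [-2,0] (was ⊥); enqueue [1]
  #4 pop 3: in=[-2,2] → [-2,2] (was ⊥); enqueue [0,2]
  #5 pop 1: in=[-2,2] → [-2,2] (was ⊥); enqueue [3]
  #6 pop 0: in=[-2,2] → [-3,2] (was [0,2]); enqueue []
  #7 pop 2: in=[-3,2] → [-2,0] (no change)
  #8 pop 3: in=[-3,2] → [-3,2] (was [-2,2]); enqueue [0,1,2]
  #9 pop 0: in=[-3,2] → [-3,2] (no change)
  #10 pop 1: in=[-3,2] → [-3,2] (was [-2,2]); enqueue [3]
  #11 pop 2: in=[-3,2] → [-2,0] (no change)
  #12 pop 3: in=[-3,2] → [-3,2] (no change)

Fixpoint:
  val[0] = [-3,2]
  val[1] = [-3,2]
  val[2] = [-2,0]
  val[3] = [-3,2]

[-3,2]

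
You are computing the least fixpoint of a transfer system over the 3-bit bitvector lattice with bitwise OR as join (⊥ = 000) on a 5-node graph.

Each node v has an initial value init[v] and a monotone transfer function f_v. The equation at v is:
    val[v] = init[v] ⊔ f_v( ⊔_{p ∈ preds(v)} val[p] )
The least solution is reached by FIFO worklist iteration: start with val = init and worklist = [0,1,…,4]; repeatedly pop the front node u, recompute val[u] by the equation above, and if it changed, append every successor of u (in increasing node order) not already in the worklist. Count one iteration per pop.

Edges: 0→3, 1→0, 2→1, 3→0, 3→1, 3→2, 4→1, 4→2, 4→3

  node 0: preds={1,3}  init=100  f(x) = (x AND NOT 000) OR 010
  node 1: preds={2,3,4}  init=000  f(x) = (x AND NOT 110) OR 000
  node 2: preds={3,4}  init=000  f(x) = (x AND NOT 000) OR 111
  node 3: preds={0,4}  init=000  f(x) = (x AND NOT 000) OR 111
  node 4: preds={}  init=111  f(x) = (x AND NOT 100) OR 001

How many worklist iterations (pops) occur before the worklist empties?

9

Iteration log — 9 steps:
  step 1. node 0  ⊔preds=000  new=110  old=100  +wl: 
  step 2. node 1  ⊔preds=111  new=001  old=000  +wl: 0
  step 3. node 2  ⊔preds=111  new=111  old=000  +wl: 1
  step 4. node 3  ⊔preds=111  new=111  old=000  +wl: 2
  step 5. node 4  ⊔preds=000  new=111  stable
  step 6. node 0  ⊔preds=111  new=111  old=110  +wl: 3
  step 7. node 1  ⊔preds=111  new=001  stable
  step 8. node 2  ⊔preds=111  new=111  stable
  step 9. node 3  ⊔preds=111  new=111  stable

Least fixpoint reached:
  node 0: 111
  node 1: 001
  node 2: 111
  node 3: 111
  node 4: 111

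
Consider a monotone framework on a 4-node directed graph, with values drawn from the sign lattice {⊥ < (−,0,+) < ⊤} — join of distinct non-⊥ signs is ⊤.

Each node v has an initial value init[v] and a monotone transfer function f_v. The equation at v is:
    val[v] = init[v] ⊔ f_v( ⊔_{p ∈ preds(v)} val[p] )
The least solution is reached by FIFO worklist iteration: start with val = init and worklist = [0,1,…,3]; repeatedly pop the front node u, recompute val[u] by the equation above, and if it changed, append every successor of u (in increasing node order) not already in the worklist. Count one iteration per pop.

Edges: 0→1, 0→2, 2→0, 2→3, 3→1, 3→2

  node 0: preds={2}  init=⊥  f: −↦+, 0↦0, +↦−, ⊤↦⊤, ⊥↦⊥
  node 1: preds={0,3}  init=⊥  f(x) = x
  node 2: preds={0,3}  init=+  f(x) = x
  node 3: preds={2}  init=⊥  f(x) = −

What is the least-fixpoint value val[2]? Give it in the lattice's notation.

⊤

Trace (7 dequeues):
  [1] u=0 | in + | out − | prev ⊥ | push {}
  [2] u=1 | in − | out − | prev ⊥ | push {}
  [3] u=2 | in − | out ⊤ | prev + | push {0}
  [4] u=3 | in ⊤ | out − | prev ⊥ | push {1,2}
  [5] u=0 | in ⊤ | out ⊤ | prev − | push {}
  [6] u=1 | in ⊤ | out ⊤ | prev − | push {}
  [7] u=2 | in ⊤ | out ⊤ | ==

Converged values:
  [0] ⊤
  [1] ⊤
  [2] ⊤
  [3] −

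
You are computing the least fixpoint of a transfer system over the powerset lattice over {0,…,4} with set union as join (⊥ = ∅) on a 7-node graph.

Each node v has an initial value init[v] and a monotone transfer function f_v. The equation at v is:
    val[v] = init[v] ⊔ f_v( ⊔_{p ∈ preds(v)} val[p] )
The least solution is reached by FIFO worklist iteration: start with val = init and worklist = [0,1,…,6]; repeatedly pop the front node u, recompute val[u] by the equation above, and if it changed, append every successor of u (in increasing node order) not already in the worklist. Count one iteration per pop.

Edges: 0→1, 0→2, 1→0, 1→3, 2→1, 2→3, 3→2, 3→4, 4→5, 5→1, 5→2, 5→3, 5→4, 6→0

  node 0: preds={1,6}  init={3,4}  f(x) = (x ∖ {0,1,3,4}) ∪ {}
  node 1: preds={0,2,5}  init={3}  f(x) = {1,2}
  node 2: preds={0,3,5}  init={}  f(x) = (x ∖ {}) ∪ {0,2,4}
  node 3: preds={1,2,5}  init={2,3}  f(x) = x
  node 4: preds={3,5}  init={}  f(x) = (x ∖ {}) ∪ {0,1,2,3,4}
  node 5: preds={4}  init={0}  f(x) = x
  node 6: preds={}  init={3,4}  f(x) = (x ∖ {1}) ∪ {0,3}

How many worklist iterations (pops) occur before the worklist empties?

13

Trace (13 dequeues):
  [1] u=0 | in {3,4} | out {3,4} | ==
  [2] u=1 | in {0,3,4} | out {1,2,3} | prev {3} | push {0}
  [3] u=2 | in {0,2,3,4} | out {0,2,3,4} | prev {} | push {1}
  [4] u=3 | in {0,1,2,3,4} | out {0,1,2,3,4} | prev {2,3} | push {2}
  [5] u=4 | in {0,1,2,3,4} | out {0,1,2,3,4} | prev {} | push {}
  [6] u=5 | in {0,1,2,3,4} | out {0,1,2,3,4} | prev {0} | push {3,4}
  [7] u=6 | in {} | out {0,3,4} | prev {3,4} | push {}
  [8] u=0 | in {0,1,2,3,4} | out {2,3,4} | prev {3,4} | push {}
  [9] u=1 | in {0,1,2,3,4} | out {1,2,3} | ==
  [10] u=2 | in {0,1,2,3,4} | out {0,1,2,3,4} | prev {0,2,3,4} | push {1}
  [11] u=3 | in {0,1,2,3,4} | out {0,1,2,3,4} | ==
  [12] u=4 | in {0,1,2,3,4} | out {0,1,2,3,4} | ==
  [13] u=1 | in {0,1,2,3,4} | out {1,2,3} | ==

Converged values:
  [0] {2,3,4}
  [1] {1,2,3}
  [2] {0,1,2,3,4}
  [3] {0,1,2,3,4}
  [4] {0,1,2,3,4}
  [5] {0,1,2,3,4}
  [6] {0,3,4}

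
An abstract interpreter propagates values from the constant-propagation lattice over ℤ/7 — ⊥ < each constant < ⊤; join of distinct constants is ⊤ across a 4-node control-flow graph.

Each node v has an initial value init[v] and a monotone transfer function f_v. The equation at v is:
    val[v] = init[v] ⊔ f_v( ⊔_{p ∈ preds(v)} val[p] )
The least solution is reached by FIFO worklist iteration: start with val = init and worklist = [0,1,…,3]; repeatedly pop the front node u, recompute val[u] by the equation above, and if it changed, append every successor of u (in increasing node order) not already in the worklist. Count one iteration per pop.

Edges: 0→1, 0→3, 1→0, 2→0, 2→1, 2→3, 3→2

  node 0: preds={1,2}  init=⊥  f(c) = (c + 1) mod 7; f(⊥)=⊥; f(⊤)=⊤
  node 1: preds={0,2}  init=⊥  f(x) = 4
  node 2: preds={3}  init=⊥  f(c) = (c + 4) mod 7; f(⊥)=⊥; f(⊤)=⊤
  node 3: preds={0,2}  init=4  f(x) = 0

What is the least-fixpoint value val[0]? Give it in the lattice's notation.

Worklist (10 pops):
  #1 pop 0: in=⊥ → ⊥ (no change)
  #2 pop 1: in=⊥ → 4 (was ⊥); enqueue [0]
  #3 pop 2: in=4 → 1 (was ⊥); enqueue [1]
  #4 pop 3: in=1 → ⊤ (was 4); enqueue [2]
  #5 pop 0: in=⊤ → ⊤ (was ⊥); enqueue [3]
  #6 pop 1: in=⊤ → 4 (no change)
  #7 pop 2: in=⊤ → ⊤ (was 1); enqueue [0,1]
  #8 pop 3: in=⊤ → ⊤ (no change)
  #9 pop 0: in=⊤ → ⊤ (no change)
  #10 pop 1: in=⊤ → 4 (no change)

Fixpoint:
  val[0] = ⊤
  val[1] = 4
  val[2] = ⊤
  val[3] = ⊤

⊤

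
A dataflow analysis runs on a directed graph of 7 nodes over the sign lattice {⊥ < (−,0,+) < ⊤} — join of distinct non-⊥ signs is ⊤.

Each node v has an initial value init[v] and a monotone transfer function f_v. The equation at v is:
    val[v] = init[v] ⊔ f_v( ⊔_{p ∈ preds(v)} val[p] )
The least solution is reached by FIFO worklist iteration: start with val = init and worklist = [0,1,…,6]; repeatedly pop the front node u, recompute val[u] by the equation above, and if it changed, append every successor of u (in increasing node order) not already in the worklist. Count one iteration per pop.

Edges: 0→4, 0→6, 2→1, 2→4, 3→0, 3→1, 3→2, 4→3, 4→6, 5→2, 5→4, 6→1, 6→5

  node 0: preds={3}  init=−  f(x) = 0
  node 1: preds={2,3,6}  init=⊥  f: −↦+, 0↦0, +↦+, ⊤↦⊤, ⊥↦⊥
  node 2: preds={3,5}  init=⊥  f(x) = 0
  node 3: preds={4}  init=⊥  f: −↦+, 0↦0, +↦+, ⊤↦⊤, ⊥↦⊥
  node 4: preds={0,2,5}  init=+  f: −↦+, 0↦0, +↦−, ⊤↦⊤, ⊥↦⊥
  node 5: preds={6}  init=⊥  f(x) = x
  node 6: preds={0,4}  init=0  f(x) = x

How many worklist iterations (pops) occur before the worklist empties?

Trace (17 dequeues):
  [1] u=0 | in ⊥ | out ⊤ | prev − | push {}
  [2] u=1 | in 0 | out 0 | prev ⊥ | push {}
  [3] u=2 | in ⊥ | out 0 | prev ⊥ | push {1}
  [4] u=3 | in + | out + | prev ⊥ | push {0,2}
  [5] u=4 | in ⊤ | out ⊤ | prev + | push {3}
  [6] u=5 | in 0 | out 0 | prev ⊥ | push {4}
  [7] u=6 | in ⊤ | out ⊤ | prev 0 | push {5}
  [8] u=1 | in ⊤ | out ⊤ | prev 0 | push {}
  [9] u=0 | in + | out ⊤ | ==
  [10] u=2 | in ⊤ | out 0 | ==
  [11] u=3 | in ⊤ | out ⊤ | prev + | push {0,1,2}
  [12] u=4 | in ⊤ | out ⊤ | ==
  [13] u=5 | in ⊤ | out ⊤ | prev 0 | push {4}
  [14] u=0 | in ⊤ | out ⊤ | ==
  [15] u=1 | in ⊤ | out ⊤ | ==
  [16] u=2 | in ⊤ | out 0 | ==
  [17] u=4 | in ⊤ | out ⊤ | ==

Converged values:
  [0] ⊤
  [1] ⊤
  [2] 0
  [3] ⊤
  [4] ⊤
  [5] ⊤
  [6] ⊤

17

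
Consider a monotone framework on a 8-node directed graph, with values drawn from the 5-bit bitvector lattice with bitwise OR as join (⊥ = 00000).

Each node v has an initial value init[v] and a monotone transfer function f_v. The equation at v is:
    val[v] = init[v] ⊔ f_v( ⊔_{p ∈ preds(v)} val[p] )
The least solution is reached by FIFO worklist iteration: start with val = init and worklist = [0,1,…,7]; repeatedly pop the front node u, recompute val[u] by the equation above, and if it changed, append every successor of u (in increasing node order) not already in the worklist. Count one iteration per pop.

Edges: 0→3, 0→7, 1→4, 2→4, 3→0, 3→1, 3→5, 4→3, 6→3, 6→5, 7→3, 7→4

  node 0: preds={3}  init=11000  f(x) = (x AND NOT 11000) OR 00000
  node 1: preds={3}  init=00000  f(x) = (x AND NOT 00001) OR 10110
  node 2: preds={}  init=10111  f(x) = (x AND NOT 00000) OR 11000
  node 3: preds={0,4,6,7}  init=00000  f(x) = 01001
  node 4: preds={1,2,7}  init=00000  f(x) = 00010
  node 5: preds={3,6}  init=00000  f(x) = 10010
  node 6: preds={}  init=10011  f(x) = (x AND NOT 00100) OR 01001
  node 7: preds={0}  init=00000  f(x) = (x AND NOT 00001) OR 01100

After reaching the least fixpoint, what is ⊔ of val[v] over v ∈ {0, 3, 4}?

Iteration log — 14 steps:
  step 1. node 0  ⊔preds=00000  new=11000  stable
  step 2. node 1  ⊔preds=00000  new=10110  old=00000  +wl: 
  step 3. node 2  ⊔preds=00000  new=11111  old=10111  +wl: 
  step 4. node 3  ⊔preds=11011  new=01001  old=00000  +wl: 0,1
  step 5. node 4  ⊔preds=11111  new=00010  old=00000  +wl: 3
  step 6. node 5  ⊔preds=11011  new=10010  old=00000  +wl: 
  step 7. node 6  ⊔preds=00000  new=11011  old=10011  +wl: 5
  step 8. node 7  ⊔preds=11000  new=11100  old=00000  +wl: 4
  step 9. node 0  ⊔preds=01001  new=11001  old=11000  +wl: 7
  step 10. node 1  ⊔preds=01001  new=11110  old=10110  +wl: 
  step 11. node 3  ⊔preds=11111  new=01001  stable
  step 12. node 5  ⊔preds=11011  new=10010  stable
  step 13. node 4  ⊔preds=11111  new=00010  stable
  step 14. node 7  ⊔preds=11001  new=11100  stable

Least fixpoint reached:
  node 0: 11001
  node 1: 11110
  node 2: 11111
  node 3: 01001
  node 4: 00010
  node 5: 10010
  node 6: 11011
  node 7: 11100

11011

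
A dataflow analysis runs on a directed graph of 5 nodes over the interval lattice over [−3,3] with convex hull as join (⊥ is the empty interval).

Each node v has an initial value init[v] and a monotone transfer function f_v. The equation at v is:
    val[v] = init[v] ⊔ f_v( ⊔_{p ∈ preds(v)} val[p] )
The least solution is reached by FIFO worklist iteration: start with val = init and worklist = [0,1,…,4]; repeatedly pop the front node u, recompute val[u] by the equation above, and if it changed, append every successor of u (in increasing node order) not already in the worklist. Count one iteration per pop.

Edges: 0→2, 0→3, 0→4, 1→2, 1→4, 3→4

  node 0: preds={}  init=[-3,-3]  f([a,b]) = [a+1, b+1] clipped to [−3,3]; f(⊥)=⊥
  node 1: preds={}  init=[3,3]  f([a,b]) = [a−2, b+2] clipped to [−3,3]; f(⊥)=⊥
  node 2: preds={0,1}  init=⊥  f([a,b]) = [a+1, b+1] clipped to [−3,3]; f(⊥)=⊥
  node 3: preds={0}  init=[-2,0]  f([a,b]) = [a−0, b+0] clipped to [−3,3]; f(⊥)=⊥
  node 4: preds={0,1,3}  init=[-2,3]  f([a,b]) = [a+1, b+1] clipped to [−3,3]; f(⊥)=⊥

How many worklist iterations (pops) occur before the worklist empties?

5

Trace (5 dequeues):
  [1] u=0 | in ⊥ | out [-3,-3] | ==
  [2] u=1 | in ⊥ | out [3,3] | ==
  [3] u=2 | in [-3,3] | out [-2,3] | prev ⊥ | push {}
  [4] u=3 | in [-3,-3] | out [-3,0] | prev [-2,0] | push {}
  [5] u=4 | in [-3,3] | out [-2,3] | ==

Converged values:
  [0] [-3,-3]
  [1] [3,3]
  [2] [-2,3]
  [3] [-3,0]
  [4] [-2,3]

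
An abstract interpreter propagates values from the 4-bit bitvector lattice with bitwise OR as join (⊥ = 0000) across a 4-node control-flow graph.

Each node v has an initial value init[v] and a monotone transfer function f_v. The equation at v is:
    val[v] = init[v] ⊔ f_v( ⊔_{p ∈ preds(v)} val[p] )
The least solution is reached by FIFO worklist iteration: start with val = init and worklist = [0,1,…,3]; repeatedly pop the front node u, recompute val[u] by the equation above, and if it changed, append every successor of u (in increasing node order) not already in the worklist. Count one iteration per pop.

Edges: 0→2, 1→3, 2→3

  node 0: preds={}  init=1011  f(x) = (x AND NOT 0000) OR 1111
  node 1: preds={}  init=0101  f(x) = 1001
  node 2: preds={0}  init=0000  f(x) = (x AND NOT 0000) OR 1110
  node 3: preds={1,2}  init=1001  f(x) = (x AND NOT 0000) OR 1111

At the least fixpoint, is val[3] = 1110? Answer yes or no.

no

Worklist (4 pops):
  #1 pop 0: in=0000 → 1111 (was 1011); enqueue []
  #2 pop 1: in=0000 → 1101 (was 0101); enqueue []
  #3 pop 2: in=1111 → 1111 (was 0000); enqueue []
  #4 pop 3: in=1111 → 1111 (was 1001); enqueue []

Fixpoint:
  val[0] = 1111
  val[1] = 1101
  val[2] = 1111
  val[3] = 1111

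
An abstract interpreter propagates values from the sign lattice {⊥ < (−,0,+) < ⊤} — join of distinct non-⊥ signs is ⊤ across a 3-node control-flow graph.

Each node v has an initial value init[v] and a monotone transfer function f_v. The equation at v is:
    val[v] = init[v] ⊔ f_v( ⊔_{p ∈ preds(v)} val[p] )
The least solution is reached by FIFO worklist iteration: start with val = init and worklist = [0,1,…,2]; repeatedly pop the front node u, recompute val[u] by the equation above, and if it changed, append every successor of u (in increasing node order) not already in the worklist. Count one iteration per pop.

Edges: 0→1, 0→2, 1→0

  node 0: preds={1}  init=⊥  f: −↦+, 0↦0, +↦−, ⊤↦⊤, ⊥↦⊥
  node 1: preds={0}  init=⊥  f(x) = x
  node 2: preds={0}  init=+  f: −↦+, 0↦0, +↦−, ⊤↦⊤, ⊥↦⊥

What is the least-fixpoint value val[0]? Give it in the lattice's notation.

⊥

Iteration log — 3 steps:
  step 1. node 0  ⊔preds=⊥  new=⊥  stable
  step 2. node 1  ⊔preds=⊥  new=⊥  stable
  step 3. node 2  ⊔preds=⊥  new=+  stable

Least fixpoint reached:
  node 0: ⊥
  node 1: ⊥
  node 2: +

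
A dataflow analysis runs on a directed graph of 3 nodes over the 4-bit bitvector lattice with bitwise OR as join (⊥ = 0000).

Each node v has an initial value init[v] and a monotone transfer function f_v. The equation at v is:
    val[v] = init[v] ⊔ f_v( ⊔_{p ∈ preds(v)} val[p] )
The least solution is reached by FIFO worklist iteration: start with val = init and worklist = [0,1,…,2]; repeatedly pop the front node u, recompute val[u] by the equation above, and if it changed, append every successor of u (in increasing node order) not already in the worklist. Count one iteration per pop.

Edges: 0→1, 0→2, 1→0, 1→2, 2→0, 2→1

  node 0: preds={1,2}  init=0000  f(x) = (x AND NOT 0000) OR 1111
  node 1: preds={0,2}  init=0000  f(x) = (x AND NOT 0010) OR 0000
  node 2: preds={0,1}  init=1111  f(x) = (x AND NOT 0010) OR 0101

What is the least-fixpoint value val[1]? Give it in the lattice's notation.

1101

Trace (4 dequeues):
  [1] u=0 | in 1111 | out 1111 | prev 0000 | push {}
  [2] u=1 | in 1111 | out 1101 | prev 0000 | push {0}
  [3] u=2 | in 1111 | out 1111 | ==
  [4] u=0 | in 1111 | out 1111 | ==

Converged values:
  [0] 1111
  [1] 1101
  [2] 1111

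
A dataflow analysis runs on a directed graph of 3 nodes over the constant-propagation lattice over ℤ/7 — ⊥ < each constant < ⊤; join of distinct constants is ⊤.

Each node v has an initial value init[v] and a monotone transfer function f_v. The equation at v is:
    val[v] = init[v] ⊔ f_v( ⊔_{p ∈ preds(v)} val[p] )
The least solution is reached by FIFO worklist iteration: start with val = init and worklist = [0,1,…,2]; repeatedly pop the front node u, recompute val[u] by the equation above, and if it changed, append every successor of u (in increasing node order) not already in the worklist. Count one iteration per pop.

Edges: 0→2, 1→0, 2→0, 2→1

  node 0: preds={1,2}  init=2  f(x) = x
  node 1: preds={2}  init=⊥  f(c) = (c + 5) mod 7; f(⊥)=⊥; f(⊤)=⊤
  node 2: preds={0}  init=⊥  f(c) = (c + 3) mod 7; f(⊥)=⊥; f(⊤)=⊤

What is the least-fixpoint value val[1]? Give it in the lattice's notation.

Worklist (9 pops):
  #1 pop 0: in=⊥ → 2 (no change)
  #2 pop 1: in=⊥ → ⊥ (no change)
  #3 pop 2: in=2 → 5 (was ⊥); enqueue [0,1]
  #4 pop 0: in=5 → ⊤ (was 2); enqueue [2]
  #5 pop 1: in=5 → 3 (was ⊥); enqueue [0]
  #6 pop 2: in=⊤ → ⊤ (was 5); enqueue [1]
  #7 pop 0: in=⊤ → ⊤ (no change)
  #8 pop 1: in=⊤ → ⊤ (was 3); enqueue [0]
  #9 pop 0: in=⊤ → ⊤ (no change)

Fixpoint:
  val[0] = ⊤
  val[1] = ⊤
  val[2] = ⊤

⊤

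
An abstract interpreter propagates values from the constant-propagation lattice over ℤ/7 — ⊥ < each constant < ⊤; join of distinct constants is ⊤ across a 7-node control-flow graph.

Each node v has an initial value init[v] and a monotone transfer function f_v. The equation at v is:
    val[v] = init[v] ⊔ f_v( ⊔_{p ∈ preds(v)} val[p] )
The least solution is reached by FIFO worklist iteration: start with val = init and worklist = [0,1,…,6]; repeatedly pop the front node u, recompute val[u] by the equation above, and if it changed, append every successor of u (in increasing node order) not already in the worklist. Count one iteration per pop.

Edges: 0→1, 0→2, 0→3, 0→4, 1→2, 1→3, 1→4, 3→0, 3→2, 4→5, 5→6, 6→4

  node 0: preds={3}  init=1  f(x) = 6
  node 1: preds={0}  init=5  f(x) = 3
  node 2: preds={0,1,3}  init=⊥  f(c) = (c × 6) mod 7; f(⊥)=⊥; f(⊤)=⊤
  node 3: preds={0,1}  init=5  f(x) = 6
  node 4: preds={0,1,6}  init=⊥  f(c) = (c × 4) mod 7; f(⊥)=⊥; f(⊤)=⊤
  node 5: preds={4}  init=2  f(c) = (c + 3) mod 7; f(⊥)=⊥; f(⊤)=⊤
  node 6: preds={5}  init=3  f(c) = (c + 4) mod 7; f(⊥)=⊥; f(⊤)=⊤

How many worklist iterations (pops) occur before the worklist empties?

10

Iteration log — 10 steps:
  step 1. node 0  ⊔preds=5  new=⊤  old=1  +wl: 
  step 2. node 1  ⊔preds=⊤  new=⊤  old=5  +wl: 
  step 3. node 2  ⊔preds=⊤  new=⊤  old=⊥  +wl: 
  step 4. node 3  ⊔preds=⊤  new=⊤  old=5  +wl: 0,2
  step 5. node 4  ⊔preds=⊤  new=⊤  old=⊥  +wl: 
  step 6. node 5  ⊔preds=⊤  new=⊤  old=2  +wl: 
  step 7. node 6  ⊔preds=⊤  new=⊤  old=3  +wl: 4
  step 8. node 0  ⊔preds=⊤  new=⊤  stable
  step 9. node 2  ⊔preds=⊤  new=⊤  stable
  step 10. node 4  ⊔preds=⊤  new=⊤  stable

Least fixpoint reached:
  node 0: ⊤
  node 1: ⊤
  node 2: ⊤
  node 3: ⊤
  node 4: ⊤
  node 5: ⊤
  node 6: ⊤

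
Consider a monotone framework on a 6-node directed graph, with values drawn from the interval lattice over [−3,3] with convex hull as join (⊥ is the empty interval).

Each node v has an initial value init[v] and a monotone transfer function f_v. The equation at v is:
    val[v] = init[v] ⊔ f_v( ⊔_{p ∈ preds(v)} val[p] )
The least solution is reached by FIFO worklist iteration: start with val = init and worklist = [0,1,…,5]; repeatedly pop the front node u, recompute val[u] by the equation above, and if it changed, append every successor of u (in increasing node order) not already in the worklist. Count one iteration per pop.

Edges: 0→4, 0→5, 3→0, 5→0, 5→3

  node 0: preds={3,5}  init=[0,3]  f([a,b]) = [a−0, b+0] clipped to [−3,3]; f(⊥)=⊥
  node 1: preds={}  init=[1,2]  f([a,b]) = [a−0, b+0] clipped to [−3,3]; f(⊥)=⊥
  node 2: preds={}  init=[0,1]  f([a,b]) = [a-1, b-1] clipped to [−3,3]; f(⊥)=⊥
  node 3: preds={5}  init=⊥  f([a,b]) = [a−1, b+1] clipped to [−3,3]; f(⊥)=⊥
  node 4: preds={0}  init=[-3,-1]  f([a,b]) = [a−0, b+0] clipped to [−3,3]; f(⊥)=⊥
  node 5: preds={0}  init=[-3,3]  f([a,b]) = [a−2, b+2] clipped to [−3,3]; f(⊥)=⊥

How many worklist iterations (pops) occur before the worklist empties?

7

Trace (7 dequeues):
  [1] u=0 | in [-3,3] | out [-3,3] | prev [0,3] | push {}
  [2] u=1 | in ⊥ | out [1,2] | ==
  [3] u=2 | in ⊥ | out [0,1] | ==
  [4] u=3 | in [-3,3] | out [-3,3] | prev ⊥ | push {0}
  [5] u=4 | in [-3,3] | out [-3,3] | prev [-3,-1] | push {}
  [6] u=5 | in [-3,3] | out [-3,3] | ==
  [7] u=0 | in [-3,3] | out [-3,3] | ==

Converged values:
  [0] [-3,3]
  [1] [1,2]
  [2] [0,1]
  [3] [-3,3]
  [4] [-3,3]
  [5] [-3,3]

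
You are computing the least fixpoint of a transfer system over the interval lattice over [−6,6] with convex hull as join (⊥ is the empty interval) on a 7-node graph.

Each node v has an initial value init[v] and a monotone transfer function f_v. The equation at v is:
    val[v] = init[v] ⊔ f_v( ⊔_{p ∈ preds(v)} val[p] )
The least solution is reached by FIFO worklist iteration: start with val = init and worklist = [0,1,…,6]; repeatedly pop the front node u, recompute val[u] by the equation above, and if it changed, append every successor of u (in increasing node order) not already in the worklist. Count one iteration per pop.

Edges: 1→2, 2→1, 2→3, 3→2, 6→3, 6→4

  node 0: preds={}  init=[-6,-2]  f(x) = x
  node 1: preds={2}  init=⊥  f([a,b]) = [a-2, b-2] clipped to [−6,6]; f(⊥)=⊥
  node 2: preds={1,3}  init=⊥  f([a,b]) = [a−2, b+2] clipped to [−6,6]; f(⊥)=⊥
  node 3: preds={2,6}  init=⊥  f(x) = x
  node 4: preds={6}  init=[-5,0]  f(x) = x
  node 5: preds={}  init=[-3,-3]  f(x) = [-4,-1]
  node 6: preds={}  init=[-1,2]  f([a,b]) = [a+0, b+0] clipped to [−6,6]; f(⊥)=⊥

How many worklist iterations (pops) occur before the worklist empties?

Trace (14 dequeues):
  [1] u=0 | in ⊥ | out [-6,-2] | ==
  [2] u=1 | in ⊥ | out ⊥ | ==
  [3] u=2 | in ⊥ | out ⊥ | ==
  [4] u=3 | in [-1,2] | out [-1,2] | prev ⊥ | push {2}
  [5] u=4 | in [-1,2] | out [-5,2] | prev [-5,0] | push {}
  [6] u=5 | in ⊥ | out [-4,-1] | prev [-3,-3] | push {}
  [7] u=6 | in ⊥ | out [-1,2] | ==
  [8] u=2 | in [-1,2] | out [-3,4] | prev ⊥ | push {1,3}
  [9] u=1 | in [-3,4] | out [-5,2] | prev ⊥ | push {2}
  [10] u=3 | in [-3,4] | out [-3,4] | prev [-1,2] | push {}
  [11] u=2 | in [-5,4] | out [-6,6] | prev [-3,4] | push {1,3}
  [12] u=1 | in [-6,6] | out [-6,4] | prev [-5,2] | push {2}
  [13] u=3 | in [-6,6] | out [-6,6] | prev [-3,4] | push {}
  [14] u=2 | in [-6,6] | out [-6,6] | ==

Converged values:
  [0] [-6,-2]
  [1] [-6,4]
  [2] [-6,6]
  [3] [-6,6]
  [4] [-5,2]
  [5] [-4,-1]
  [6] [-1,2]

14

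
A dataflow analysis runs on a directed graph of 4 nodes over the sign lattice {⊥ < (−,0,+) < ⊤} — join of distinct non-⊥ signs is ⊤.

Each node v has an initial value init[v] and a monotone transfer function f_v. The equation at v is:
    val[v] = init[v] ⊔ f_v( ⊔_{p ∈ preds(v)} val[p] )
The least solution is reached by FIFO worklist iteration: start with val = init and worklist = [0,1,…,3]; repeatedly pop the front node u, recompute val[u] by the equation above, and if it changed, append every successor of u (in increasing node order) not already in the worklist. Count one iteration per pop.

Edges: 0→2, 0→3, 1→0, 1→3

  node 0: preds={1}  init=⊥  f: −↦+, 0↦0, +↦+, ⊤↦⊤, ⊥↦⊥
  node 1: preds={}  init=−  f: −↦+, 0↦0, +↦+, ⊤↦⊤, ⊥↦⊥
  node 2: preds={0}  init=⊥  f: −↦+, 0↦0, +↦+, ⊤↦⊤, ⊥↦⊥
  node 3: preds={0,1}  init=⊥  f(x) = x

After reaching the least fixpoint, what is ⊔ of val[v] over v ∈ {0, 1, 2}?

Iteration log — 4 steps:
  step 1. node 0  ⊔preds=−  new=+  old=⊥  +wl: 
  step 2. node 1  ⊔preds=⊥  new=−  stable
  step 3. node 2  ⊔preds=+  new=+  old=⊥  +wl: 
  step 4. node 3  ⊔preds=⊤  new=⊤  old=⊥  +wl: 

Least fixpoint reached:
  node 0: +
  node 1: −
  node 2: +
  node 3: ⊤

⊤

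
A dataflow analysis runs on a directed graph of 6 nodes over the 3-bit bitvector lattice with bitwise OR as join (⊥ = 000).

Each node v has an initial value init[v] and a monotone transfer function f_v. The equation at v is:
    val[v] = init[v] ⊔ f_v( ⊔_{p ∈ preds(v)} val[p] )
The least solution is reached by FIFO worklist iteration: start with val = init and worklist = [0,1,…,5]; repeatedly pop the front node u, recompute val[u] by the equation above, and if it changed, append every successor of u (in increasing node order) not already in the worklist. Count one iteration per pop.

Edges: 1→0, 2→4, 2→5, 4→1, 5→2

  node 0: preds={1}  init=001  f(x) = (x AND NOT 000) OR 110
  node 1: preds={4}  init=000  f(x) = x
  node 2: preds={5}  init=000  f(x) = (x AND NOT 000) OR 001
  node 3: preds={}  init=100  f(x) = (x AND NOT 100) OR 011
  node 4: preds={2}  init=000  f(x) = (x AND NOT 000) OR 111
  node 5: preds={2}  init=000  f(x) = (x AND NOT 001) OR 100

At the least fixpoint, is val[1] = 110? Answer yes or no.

no

Worklist (11 pops):
  #1 pop 0: in=000 → 111 (was 001); enqueue []
  #2 pop 1: in=000 → 000 (no change)
  #3 pop 2: in=000 → 001 (was 000); enqueue []
  #4 pop 3: in=000 → 111 (was 100); enqueue []
  #5 pop 4: in=001 → 111 (was 000); enqueue [1]
  #6 pop 5: in=001 → 100 (was 000); enqueue [2]
  #7 pop 1: in=111 → 111 (was 000); enqueue [0]
  #8 pop 2: in=100 → 101 (was 001); enqueue [4,5]
  #9 pop 0: in=111 → 111 (no change)
  #10 pop 4: in=101 → 111 (no change)
  #11 pop 5: in=101 → 100 (no change)

Fixpoint:
  val[0] = 111
  val[1] = 111
  val[2] = 101
  val[3] = 111
  val[4] = 111
  val[5] = 100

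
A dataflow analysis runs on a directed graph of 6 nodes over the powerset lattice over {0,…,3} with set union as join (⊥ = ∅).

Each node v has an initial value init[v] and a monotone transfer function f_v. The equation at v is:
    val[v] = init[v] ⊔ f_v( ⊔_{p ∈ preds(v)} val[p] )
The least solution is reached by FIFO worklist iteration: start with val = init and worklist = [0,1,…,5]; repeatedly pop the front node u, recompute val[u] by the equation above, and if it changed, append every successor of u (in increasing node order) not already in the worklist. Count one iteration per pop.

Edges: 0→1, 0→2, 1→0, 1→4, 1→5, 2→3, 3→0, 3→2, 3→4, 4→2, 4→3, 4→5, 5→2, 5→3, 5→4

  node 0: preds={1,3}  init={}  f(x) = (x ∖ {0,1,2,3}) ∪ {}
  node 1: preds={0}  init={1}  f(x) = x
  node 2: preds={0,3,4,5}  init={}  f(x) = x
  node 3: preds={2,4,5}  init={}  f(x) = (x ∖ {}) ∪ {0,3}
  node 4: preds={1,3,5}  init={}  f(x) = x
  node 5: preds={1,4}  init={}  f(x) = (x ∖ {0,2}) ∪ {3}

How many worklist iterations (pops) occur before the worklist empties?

12

Iteration log — 12 steps:
  step 1. node 0  ⊔preds={1}  new={}  stable
  step 2. node 1  ⊔preds={}  new={1}  stable
  step 3. node 2  ⊔preds={}  new={}  stable
  step 4. node 3  ⊔preds={}  new={0,3}  old={}  +wl: 0,2
  step 5. node 4  ⊔preds={0,1,3}  new={0,1,3}  old={}  +wl: 3
  step 6. node 5  ⊔preds={0,1,3}  new={1,3}  old={}  +wl: 4
  step 7. node 0  ⊔preds={0,1,3}  new={}  stable
  step 8. node 2  ⊔preds={0,1,3}  new={0,1,3}  old={}  +wl: 
  step 9. node 3  ⊔preds={0,1,3}  new={0,1,3}  old={0,3}  +wl: 0,2
  step 10. node 4  ⊔preds={0,1,3}  new={0,1,3}  stable
  step 11. node 0  ⊔preds={0,1,3}  new={}  stable
  step 12. node 2  ⊔preds={0,1,3}  new={0,1,3}  stable

Least fixpoint reached:
  node 0: {}
  node 1: {1}
  node 2: {0,1,3}
  node 3: {0,1,3}
  node 4: {0,1,3}
  node 5: {1,3}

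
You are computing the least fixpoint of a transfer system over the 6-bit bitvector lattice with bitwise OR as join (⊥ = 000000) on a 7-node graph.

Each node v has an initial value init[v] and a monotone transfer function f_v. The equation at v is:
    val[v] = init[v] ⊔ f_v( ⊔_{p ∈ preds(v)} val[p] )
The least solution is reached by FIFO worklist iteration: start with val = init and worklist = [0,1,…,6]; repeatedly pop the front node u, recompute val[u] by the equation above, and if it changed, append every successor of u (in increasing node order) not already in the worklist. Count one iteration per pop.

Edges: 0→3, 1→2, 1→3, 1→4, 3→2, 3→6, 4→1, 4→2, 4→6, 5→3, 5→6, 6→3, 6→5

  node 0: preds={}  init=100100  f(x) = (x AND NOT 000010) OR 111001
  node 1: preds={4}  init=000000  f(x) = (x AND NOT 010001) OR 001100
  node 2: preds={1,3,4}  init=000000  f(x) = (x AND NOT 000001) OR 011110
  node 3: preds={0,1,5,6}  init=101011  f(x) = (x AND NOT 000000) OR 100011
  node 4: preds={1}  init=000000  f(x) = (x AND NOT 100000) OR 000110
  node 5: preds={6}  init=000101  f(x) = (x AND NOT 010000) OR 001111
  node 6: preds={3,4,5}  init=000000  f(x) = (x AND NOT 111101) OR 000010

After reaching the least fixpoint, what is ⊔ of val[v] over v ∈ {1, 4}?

001110

Worklist (13 pops):
  #1 pop 0: in=000000 → 111101 (was 100100); enqueue []
  #2 pop 1: in=000000 → 001100 (was 000000); enqueue []
  #3 pop 2: in=101111 → 111110 (was 000000); enqueue []
  #4 pop 3: in=111101 → 111111 (was 101011); enqueue [2]
  #5 pop 4: in=001100 → 001110 (was 000000); enqueue [1]
  #6 pop 5: in=000000 → 001111 (was 000101); enqueue [3]
  #7 pop 6: in=111111 → 000010 (was 000000); enqueue [5]
  #8 pop 2: in=111111 → 111110 (no change)
  #9 pop 1: in=001110 → 001110 (was 001100); enqueue [2,4]
  #10 pop 3: in=111111 → 111111 (no change)
  #11 pop 5: in=000010 → 001111 (no change)
  #12 pop 2: in=111111 → 111110 (no change)
  #13 pop 4: in=001110 → 001110 (no change)

Fixpoint:
  val[0] = 111101
  val[1] = 001110
  val[2] = 111110
  val[3] = 111111
  val[4] = 001110
  val[5] = 001111
  val[6] = 000010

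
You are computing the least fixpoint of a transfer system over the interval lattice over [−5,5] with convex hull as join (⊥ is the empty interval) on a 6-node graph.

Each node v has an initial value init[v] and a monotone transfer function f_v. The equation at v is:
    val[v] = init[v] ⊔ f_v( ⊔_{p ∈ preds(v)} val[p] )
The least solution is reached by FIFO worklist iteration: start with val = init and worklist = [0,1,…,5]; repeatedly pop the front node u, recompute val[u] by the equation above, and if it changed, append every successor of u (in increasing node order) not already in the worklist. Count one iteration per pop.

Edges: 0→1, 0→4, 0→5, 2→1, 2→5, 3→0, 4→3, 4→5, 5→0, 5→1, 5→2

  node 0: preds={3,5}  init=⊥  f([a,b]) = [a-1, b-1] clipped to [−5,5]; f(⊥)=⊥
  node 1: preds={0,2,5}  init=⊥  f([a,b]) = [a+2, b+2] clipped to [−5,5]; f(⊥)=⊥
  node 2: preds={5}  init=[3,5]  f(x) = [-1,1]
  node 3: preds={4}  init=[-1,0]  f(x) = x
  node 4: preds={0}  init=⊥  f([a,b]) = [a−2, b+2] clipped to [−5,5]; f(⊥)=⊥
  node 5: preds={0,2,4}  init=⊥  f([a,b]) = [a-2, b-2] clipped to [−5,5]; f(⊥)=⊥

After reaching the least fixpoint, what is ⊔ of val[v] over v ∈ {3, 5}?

Iteration log — 23 steps:
  step 1. node 0  ⊔preds=[-1,0]  new=[-2,-1]  old=⊥  +wl: 
  step 2. node 1  ⊔preds=[-2,5]  new=[0,5]  old=⊥  +wl: 
  step 3. node 2  ⊔preds=⊥  new=[-1,5]  old=[3,5]  +wl: 1
  step 4. node 3  ⊔preds=⊥  new=[-1,0]  stable
  step 5. node 4  ⊔preds=[-2,-1]  new=[-4,1]  old=⊥  +wl: 3
  step 6. node 5  ⊔preds=[-4,5]  new=[-5,3]  old=⊥  +wl: 0,2
  step 7. node 1  ⊔preds=[-5,5]  new=[-3,5]  old=[0,5]  +wl: 
  step 8. node 3  ⊔preds=[-4,1]  new=[-4,1]  old=[-1,0]  +wl: 
  step 9. node 0  ⊔preds=[-5,3]  new=[-5,2]  old=[-2,-1]  +wl: 1,4,5
  step 10. node 2  ⊔preds=[-5,3]  new=[-1,5]  stable
  step 11. node 1  ⊔preds=[-5,5]  new=[-3,5]  stable
  step 12. node 4  ⊔preds=[-5,2]  new=[-5,4]  old=[-4,1]  +wl: 3
  step 13. node 5  ⊔preds=[-5,5]  new=[-5,3]  stable
  step 14. node 3  ⊔preds=[-5,4]  new=[-5,4]  old=[-4,1]  +wl: 0
  step 15. node 0  ⊔preds=[-5,4]  new=[-5,3]  old=[-5,2]  +wl: 1,4,5
  step 16. node 1  ⊔preds=[-5,5]  new=[-3,5]  stable
  step 17. node 4  ⊔preds=[-5,3]  new=[-5,5]  old=[-5,4]  +wl: 3
  step 18. node 5  ⊔preds=[-5,5]  new=[-5,3]  stable
  step 19. node 3  ⊔preds=[-5,5]  new=[-5,5]  old=[-5,4]  +wl: 0
  step 20. node 0  ⊔preds=[-5,5]  new=[-5,4]  old=[-5,3]  +wl: 1,4,5
  step 21. node 1  ⊔preds=[-5,5]  new=[-3,5]  stable
  step 22. node 4  ⊔preds=[-5,4]  new=[-5,5]  stable
  step 23. node 5  ⊔preds=[-5,5]  new=[-5,3]  stable

Least fixpoint reached:
  node 0: [-5,4]
  node 1: [-3,5]
  node 2: [-1,5]
  node 3: [-5,5]
  node 4: [-5,5]
  node 5: [-5,3]

[-5,5]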